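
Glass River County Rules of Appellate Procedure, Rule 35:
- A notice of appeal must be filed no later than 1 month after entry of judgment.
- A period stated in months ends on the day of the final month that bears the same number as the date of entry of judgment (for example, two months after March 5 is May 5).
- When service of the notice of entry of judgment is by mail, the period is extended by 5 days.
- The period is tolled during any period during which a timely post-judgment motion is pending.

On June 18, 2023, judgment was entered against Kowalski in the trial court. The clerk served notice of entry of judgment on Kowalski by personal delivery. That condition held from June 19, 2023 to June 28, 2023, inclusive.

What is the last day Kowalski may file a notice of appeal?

1 month after June 18, 2023 is July 18, 2023.
Service was not by mail, so no mail extension applies.
From June 19, 2023 through June 28, 2023 inclusive is 10 days; tolling adds 10 days: July 18, 2023 + 10 days = July 28, 2023.

July 28, 2023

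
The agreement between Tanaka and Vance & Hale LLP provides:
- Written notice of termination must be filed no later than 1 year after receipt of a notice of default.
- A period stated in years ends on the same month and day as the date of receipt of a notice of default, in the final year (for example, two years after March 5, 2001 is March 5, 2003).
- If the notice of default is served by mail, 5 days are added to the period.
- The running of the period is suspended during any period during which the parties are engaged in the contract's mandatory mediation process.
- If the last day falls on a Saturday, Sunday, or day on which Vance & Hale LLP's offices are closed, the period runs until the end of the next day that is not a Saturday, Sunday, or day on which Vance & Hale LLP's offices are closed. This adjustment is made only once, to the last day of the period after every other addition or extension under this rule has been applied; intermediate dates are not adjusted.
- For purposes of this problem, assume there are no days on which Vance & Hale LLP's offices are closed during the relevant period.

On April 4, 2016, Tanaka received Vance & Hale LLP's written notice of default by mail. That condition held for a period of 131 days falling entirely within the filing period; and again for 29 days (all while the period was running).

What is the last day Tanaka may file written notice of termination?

1 year after April 4, 2016 is April 4, 2017.
Service was by mail, adding 5 days: April 4, 2017 + 5 days = April 9, 2017.
Tolling adds 131 days: April 9, 2017 + 131 days = August 18, 2017.
Tolling adds 29 days: August 18, 2017 + 29 days = September 16, 2017.
September 16, 2017 is Saturday; September 17, 2017 is Sunday. The next qualifying day is September 18, 2017.

September 18, 2017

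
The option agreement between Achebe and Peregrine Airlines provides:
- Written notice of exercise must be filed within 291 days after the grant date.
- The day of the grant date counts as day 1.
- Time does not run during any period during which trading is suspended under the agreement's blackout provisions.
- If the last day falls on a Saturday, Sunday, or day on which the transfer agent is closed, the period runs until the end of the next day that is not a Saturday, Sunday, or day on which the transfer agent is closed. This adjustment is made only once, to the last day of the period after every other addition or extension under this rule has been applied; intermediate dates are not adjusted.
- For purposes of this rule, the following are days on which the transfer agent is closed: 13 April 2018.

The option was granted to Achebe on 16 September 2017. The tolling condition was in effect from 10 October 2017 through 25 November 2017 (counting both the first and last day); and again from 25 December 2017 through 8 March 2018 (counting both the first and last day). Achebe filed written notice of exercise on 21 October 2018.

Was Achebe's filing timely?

Counting 16 September 2017 as day 1, day 291 is July 3, 2018.
From October 10, 2017 through November 25, 2017 inclusive is 47 days; tolling adds 47 days: July 3, 2018 + 47 days = August 19, 2018.
From December 25, 2017 through March 8, 2018 inclusive is 74 days; tolling adds 74 days: August 19, 2018 + 74 days = November 1, 2018.
November 1, 2018 is a Thursday and not a day on which the transfer agent is closed, so no extension applies.
The deadline is November 1, 2018; the filing on October 21, 2018 is on or before that date.

Yes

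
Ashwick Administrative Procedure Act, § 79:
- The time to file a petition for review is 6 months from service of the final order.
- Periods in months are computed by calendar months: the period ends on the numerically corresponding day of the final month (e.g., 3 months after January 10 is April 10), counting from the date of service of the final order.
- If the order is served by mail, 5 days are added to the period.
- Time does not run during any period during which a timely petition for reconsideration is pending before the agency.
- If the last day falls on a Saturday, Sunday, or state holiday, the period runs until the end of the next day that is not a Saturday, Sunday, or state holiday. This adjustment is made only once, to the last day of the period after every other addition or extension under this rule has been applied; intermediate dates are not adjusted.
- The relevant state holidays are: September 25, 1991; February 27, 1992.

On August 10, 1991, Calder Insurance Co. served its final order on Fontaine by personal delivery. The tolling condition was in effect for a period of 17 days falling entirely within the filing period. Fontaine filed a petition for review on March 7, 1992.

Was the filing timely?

No

6 months after August 10, 1991 is February 10, 1992.
Service was not by mail, so no mail extension applies.
Tolling adds 17 days: February 10, 1992 + 17 days = February 27, 1992.
February 27, 1992 is a listed holiday. The next qualifying day is February 28, 1992.
The deadline is February 28, 1992; the filing on March 7, 1992 is after that date.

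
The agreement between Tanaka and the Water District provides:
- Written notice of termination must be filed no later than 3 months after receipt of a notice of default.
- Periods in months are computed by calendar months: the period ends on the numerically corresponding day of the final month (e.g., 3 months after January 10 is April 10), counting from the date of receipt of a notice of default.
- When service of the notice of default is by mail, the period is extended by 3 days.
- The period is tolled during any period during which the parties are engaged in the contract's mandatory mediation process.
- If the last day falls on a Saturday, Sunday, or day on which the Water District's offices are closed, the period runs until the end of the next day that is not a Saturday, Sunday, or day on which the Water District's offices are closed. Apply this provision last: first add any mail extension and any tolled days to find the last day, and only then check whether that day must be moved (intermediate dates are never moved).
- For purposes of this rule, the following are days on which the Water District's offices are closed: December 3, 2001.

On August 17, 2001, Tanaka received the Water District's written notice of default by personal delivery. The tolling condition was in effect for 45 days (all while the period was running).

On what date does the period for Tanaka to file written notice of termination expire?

3 months after August 17, 2001 is November 17, 2001.
Service was not by mail, so no mail extension applies.
Tolling adds 45 days: November 17, 2001 + 45 days = January 1, 2002.
January 1, 2002 is a Tuesday and not a day on which the Water District's offices are closed, so no extension applies.

January 1, 2002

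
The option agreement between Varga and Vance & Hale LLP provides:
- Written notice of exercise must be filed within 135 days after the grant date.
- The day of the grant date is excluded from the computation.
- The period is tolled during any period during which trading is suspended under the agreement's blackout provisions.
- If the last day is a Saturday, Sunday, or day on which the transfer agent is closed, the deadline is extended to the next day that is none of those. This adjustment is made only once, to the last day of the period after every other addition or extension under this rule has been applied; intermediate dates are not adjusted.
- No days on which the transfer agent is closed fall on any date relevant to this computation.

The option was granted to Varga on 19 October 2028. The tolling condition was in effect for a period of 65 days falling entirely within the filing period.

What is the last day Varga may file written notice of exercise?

135 days after 19 October 2028 is March 3, 2029.
Tolling adds 65 days: March 3, 2029 + 65 days = May 7, 2029.
May 7, 2029 is a Monday and not a day on which the transfer agent is closed, so no extension applies.

May 7, 2029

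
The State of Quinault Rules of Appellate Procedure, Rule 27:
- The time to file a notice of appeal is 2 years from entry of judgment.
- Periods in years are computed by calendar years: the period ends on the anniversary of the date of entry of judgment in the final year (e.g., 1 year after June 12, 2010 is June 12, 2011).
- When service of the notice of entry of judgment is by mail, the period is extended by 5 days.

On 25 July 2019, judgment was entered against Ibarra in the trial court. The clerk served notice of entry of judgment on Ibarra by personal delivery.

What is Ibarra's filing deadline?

July 25, 2021

2 years after 25 July 2019 is July 25, 2021.
Service was not by mail, so no mail extension applies.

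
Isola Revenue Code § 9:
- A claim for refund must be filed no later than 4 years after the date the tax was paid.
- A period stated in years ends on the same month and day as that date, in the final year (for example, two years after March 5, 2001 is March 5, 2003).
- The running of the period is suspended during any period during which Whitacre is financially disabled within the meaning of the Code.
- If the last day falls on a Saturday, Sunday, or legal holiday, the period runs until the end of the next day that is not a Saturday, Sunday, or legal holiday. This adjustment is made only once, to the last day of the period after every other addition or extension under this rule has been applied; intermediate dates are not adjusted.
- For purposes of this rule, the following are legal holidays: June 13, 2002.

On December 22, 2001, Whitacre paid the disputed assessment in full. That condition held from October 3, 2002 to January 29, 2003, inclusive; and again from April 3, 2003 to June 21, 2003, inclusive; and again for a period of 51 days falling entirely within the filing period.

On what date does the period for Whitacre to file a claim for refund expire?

4 years after December 22, 2001 is December 22, 2005.
From October 3, 2002 through January 29, 2003 inclusive is 119 days; tolling adds 119 days: December 22, 2005 + 119 days = April 20, 2006.
From April 3, 2003 through June 21, 2003 inclusive is 80 days; tolling adds 80 days: April 20, 2006 + 80 days = July 9, 2006.
Tolling adds 51 days: July 9, 2006 + 51 days = August 29, 2006.
August 29, 2006 is a Tuesday and not a legal holiday, so no extension applies.

August 29, 2006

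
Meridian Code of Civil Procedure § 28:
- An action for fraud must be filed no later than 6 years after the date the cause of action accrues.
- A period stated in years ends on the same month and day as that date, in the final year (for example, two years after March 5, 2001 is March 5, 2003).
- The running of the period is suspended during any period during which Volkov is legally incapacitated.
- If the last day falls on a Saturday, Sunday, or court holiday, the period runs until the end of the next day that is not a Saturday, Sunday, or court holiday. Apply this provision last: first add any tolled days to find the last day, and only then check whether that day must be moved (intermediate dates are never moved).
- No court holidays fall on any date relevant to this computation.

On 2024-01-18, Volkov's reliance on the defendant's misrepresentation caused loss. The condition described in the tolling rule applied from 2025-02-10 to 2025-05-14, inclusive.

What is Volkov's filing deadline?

April 22, 2030

6 years after 2024-01-18 is January 18, 2030.
From February 10, 2025 through May 14, 2025 inclusive is 94 days; tolling adds 94 days: January 18, 2030 + 94 days = April 22, 2030.
April 22, 2030 is a Monday and not a court holiday, so no extension applies.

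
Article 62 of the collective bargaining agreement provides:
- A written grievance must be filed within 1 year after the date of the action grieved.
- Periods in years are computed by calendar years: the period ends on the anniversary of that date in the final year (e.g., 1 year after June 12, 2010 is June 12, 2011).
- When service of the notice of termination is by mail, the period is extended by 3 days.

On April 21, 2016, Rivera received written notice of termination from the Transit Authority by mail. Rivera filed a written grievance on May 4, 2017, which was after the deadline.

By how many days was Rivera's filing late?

1 year after April 21, 2016 is April 21, 2017.
Service was by mail, adding 3 days: April 21, 2017 + 3 days = April 24, 2017.
The deadline is April 24, 2017; from April 24, 2017 to May 4, 2017 is 10 days.

10 days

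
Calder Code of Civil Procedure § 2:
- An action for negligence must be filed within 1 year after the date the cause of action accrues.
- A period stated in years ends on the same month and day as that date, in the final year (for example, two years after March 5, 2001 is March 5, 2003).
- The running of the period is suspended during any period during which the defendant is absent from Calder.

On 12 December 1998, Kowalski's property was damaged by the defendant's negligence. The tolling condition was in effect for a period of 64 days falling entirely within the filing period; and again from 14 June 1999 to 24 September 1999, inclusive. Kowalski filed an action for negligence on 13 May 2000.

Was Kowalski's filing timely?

1 year after 12 December 1998 is December 12, 1999.
Tolling adds 64 days: December 12, 1999 + 64 days = February 14, 2000.
From June 14, 1999 through September 24, 1999 inclusive is 103 days; tolling adds 103 days: February 14, 2000 + 103 days = May 27, 2000.
The deadline is May 27, 2000; the filing on May 13, 2000 is on or before that date.

Yes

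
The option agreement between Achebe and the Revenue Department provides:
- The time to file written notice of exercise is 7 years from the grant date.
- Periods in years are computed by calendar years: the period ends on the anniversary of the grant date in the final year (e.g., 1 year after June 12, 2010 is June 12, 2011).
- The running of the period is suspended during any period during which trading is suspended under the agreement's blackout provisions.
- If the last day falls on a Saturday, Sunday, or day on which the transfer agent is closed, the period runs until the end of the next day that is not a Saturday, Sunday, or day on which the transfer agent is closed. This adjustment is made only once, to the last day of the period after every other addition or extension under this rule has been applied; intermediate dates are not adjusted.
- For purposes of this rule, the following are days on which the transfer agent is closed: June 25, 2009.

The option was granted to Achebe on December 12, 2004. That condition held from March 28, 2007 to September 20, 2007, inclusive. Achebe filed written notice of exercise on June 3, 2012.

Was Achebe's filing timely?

7 years after December 12, 2004 is December 12, 2011.
From March 28, 2007 through September 20, 2007 inclusive is 177 days; tolling adds 177 days: December 12, 2011 + 177 days = June 6, 2012.
June 6, 2012 is a Wednesday and not a day on which the transfer agent is closed, so no extension applies.
The deadline is June 6, 2012; the filing on June 3, 2012 is on or before that date.

Yes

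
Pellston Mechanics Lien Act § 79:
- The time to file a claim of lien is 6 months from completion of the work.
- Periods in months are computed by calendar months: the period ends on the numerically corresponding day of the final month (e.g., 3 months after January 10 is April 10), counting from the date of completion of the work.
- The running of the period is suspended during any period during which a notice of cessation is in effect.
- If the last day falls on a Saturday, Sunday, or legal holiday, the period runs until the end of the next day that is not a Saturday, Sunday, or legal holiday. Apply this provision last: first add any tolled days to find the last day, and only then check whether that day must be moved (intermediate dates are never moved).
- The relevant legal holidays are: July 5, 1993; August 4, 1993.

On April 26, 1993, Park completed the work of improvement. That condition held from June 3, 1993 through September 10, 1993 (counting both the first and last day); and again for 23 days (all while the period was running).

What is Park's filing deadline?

February 28, 1994

6 months after April 26, 1993 is October 26, 1993.
From June 3, 1993 through September 10, 1993 inclusive is 100 days; tolling adds 100 days: October 26, 1993 + 100 days = February 3, 1994.
Tolling adds 23 days: February 3, 1994 + 23 days = February 26, 1994.
February 26, 1994 is Saturday; February 27, 1994 is Sunday. The next qualifying day is February 28, 1994.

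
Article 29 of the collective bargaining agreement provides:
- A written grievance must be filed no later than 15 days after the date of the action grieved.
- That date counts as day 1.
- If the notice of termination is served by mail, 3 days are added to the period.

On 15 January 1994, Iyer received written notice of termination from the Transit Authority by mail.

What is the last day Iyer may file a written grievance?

Counting 15 January 1994 as day 1, day 15 is January 29, 1994.
Service was by mail, adding 3 days: January 29, 1994 + 3 days = February 1, 1994.

February 1, 1994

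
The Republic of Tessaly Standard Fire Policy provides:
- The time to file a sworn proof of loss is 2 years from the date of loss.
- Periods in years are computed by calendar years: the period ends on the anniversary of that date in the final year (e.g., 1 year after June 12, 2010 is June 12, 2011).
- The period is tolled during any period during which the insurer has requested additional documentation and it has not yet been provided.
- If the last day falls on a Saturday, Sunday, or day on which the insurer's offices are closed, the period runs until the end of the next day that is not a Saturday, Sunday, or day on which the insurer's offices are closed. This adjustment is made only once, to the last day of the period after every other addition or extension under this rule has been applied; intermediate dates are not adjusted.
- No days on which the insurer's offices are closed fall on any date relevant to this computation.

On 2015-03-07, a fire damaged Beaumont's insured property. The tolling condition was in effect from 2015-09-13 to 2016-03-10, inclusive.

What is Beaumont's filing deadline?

2 years after 2015-03-07 is March 7, 2017.
From September 13, 2015 through March 10, 2016 inclusive is 180 days; tolling adds 180 days: March 7, 2017 + 180 days = September 3, 2017.
September 3, 2017 is Sunday. The next qualifying day is September 4, 2017.

September 4, 2017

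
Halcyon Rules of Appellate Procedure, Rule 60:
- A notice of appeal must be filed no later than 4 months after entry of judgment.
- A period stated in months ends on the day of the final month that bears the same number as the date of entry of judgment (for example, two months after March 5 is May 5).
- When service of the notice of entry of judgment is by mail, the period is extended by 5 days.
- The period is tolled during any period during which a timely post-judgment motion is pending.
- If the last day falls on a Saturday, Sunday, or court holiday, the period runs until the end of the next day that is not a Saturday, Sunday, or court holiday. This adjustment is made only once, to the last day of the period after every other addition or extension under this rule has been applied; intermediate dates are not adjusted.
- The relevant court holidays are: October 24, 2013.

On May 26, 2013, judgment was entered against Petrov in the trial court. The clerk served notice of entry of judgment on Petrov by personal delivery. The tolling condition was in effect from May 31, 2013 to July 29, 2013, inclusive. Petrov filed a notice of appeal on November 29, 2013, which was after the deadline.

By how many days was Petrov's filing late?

4 days

4 months after May 26, 2013 is September 26, 2013.
Service was not by mail, so no mail extension applies.
From May 31, 2013 through July 29, 2013 inclusive is 60 days; tolling adds 60 days: September 26, 2013 + 60 days = November 25, 2013.
November 25, 2013 is a Monday and not a court holiday, so no extension applies.
The deadline is November 25, 2013; from November 25, 2013 to November 29, 2013 is 4 days.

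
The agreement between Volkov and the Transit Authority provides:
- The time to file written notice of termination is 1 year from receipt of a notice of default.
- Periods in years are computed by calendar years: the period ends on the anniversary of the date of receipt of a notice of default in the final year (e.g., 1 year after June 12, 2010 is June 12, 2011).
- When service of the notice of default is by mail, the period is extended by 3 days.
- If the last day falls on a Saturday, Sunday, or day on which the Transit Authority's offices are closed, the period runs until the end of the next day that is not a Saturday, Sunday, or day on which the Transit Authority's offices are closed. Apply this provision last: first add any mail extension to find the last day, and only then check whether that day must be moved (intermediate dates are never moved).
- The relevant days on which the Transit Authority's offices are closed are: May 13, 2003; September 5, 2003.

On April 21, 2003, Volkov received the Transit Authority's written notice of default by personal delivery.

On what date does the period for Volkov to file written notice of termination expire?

1 year after April 21, 2003 is April 21, 2004.
Service was not by mail, so no mail extension applies.
April 21, 2004 is a Wednesday and not a day on which the Transit Authority's offices are closed, so no extension applies.

April 21, 2004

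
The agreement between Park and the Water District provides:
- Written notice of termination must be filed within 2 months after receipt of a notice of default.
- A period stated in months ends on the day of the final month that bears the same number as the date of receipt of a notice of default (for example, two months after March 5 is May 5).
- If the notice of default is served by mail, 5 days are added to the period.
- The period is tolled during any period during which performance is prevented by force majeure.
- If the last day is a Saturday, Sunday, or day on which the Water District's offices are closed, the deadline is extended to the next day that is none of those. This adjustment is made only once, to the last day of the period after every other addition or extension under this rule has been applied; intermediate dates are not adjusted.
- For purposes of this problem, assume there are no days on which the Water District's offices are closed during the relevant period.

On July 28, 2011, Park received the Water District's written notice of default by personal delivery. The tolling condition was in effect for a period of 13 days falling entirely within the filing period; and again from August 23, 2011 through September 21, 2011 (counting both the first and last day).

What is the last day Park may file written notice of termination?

2 months after July 28, 2011 is September 28, 2011.
Service was not by mail, so no mail extension applies.
Tolling adds 13 days: September 28, 2011 + 13 days = October 11, 2011.
From August 23, 2011 through September 21, 2011 inclusive is 30 days; tolling adds 30 days: October 11, 2011 + 30 days = November 10, 2011.
November 10, 2011 is a Thursday and not a day on which the Water District's offices are closed, so no extension applies.

November 10, 2011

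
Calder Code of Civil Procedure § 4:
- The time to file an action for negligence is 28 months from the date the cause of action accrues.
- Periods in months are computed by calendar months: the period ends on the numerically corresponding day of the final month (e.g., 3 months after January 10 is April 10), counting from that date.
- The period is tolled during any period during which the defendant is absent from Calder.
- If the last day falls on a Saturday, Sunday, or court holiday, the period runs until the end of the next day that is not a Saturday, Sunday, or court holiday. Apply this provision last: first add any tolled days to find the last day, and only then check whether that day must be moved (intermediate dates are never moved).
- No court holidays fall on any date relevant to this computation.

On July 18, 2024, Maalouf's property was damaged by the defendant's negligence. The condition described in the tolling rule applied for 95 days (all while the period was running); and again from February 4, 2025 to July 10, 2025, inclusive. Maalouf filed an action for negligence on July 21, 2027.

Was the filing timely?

28 months after July 18, 2024 is November 18, 2026.
Tolling adds 95 days: November 18, 2026 + 95 days = February 21, 2027.
From February 4, 2025 through July 10, 2025 inclusive is 157 days; tolling adds 157 days: February 21, 2027 + 157 days = July 28, 2027.
July 28, 2027 is a Wednesday and not a court holiday, so no extension applies.
The deadline is July 28, 2027; the filing on July 21, 2027 is on or before that date.

Yes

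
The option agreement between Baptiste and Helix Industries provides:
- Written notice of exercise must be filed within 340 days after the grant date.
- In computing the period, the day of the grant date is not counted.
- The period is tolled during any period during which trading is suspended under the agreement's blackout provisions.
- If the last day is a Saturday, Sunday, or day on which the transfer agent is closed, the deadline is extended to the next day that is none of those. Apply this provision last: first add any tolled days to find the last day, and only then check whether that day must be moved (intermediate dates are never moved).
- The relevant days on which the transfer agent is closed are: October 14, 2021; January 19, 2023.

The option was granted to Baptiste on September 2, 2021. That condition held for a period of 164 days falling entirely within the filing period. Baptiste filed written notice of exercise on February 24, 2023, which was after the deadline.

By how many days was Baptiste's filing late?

340 days after September 2, 2021 is August 8, 2022.
Tolling adds 164 days: August 8, 2022 + 164 days = January 19, 2023.
January 19, 2023 is a listed holiday. The next qualifying day is January 20, 2023.
The deadline is January 20, 2023; from January 20, 2023 to February 24, 2023 is 35 days.

35 days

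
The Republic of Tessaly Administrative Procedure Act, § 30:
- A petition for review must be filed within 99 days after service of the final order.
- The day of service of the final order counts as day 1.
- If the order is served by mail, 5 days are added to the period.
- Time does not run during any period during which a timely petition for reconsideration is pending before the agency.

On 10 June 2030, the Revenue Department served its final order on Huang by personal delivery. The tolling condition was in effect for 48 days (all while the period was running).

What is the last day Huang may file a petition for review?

November 3, 2030

Counting 10 June 2030 as day 1, day 99 is September 16, 2030.
Service was not by mail, so no mail extension applies.
Tolling adds 48 days: September 16, 2030 + 48 days = November 3, 2030.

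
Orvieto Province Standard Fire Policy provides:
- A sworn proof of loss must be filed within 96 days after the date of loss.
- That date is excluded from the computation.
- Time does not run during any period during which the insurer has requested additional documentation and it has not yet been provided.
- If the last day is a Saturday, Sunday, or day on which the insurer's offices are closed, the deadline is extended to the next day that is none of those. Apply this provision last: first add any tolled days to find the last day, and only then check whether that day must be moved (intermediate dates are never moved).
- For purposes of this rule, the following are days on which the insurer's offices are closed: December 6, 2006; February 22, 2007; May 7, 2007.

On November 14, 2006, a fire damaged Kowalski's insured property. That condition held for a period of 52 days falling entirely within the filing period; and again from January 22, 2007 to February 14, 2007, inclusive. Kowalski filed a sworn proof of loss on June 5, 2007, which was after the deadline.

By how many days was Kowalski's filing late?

96 days after November 14, 2006 is February 18, 2007.
Tolling adds 52 days: February 18, 2007 + 52 days = April 11, 2007.
From January 22, 2007 through February 14, 2007 inclusive is 24 days; tolling adds 24 days: April 11, 2007 + 24 days = May 5, 2007.
May 5, 2007 is Saturday; May 6, 2007 is Sunday; May 7, 2007 is a listed holiday. The next qualifying day is May 8, 2007.
The deadline is May 8, 2007; from May 8, 2007 to June 5, 2007 is 28 days.

28 days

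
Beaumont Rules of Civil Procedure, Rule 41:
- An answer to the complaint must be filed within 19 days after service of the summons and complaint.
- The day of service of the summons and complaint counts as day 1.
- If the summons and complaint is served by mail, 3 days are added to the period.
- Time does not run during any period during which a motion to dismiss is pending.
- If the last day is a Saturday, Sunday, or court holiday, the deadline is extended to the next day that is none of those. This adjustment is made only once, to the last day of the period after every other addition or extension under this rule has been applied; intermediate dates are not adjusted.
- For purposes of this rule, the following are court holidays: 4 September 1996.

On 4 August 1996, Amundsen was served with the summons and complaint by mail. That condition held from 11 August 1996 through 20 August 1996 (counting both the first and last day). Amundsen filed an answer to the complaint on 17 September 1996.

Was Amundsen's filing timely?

Counting 4 August 1996 as day 1, day 19 is August 22, 1996.
Service was by mail, adding 3 days: August 22, 1996 + 3 days = August 25, 1996.
From August 11, 1996 through August 20, 1996 inclusive is 10 days; tolling adds 10 days: August 25, 1996 + 10 days = September 4, 1996.
September 4, 1996 is a listed holiday. The next qualifying day is September 5, 1996.
The deadline is September 5, 1996; the filing on September 17, 1996 is after that date.

No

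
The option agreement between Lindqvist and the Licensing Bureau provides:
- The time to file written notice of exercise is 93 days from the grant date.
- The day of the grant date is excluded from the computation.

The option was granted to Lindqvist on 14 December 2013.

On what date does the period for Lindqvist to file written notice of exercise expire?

93 days after 14 December 2013 is March 17, 2014.

March 17, 2014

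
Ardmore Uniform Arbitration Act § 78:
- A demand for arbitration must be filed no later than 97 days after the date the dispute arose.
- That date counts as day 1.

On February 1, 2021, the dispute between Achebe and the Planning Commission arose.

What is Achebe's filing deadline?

Counting February 1, 2021 as day 1, day 97 is May 8, 2021.

May 8, 2021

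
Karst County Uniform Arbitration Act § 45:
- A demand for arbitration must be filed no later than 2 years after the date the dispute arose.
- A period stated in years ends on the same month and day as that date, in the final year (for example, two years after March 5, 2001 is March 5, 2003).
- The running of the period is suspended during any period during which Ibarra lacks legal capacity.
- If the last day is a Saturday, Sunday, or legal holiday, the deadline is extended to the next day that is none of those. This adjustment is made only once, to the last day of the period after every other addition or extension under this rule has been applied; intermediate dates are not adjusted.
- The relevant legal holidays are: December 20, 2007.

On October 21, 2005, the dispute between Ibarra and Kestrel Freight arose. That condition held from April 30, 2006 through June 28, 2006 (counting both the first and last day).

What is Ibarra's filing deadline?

2 years after October 21, 2005 is October 21, 2007.
From April 30, 2006 through June 28, 2006 inclusive is 60 days; tolling adds 60 days: October 21, 2007 + 60 days = December 20, 2007.
December 20, 2007 is a listed holiday. The next qualifying day is December 21, 2007.

December 21, 2007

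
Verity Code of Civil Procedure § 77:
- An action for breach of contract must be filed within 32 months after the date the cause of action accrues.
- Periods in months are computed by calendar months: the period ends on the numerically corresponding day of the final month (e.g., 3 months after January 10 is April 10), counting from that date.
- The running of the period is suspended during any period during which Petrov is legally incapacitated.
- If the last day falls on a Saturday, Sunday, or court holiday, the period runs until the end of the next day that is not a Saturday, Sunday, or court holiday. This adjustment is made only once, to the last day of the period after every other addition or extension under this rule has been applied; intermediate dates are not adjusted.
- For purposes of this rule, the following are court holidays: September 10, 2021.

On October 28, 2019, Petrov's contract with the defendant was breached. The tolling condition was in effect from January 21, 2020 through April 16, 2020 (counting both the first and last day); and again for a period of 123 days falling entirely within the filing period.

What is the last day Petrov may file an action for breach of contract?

January 24, 2023

32 months after October 28, 2019 is June 28, 2022.
From January 21, 2020 through April 16, 2020 inclusive is 87 days; tolling adds 87 days: June 28, 2022 + 87 days = September 23, 2022.
Tolling adds 123 days: September 23, 2022 + 123 days = January 24, 2023.
January 24, 2023 is a Tuesday and not a court holiday, so no extension applies.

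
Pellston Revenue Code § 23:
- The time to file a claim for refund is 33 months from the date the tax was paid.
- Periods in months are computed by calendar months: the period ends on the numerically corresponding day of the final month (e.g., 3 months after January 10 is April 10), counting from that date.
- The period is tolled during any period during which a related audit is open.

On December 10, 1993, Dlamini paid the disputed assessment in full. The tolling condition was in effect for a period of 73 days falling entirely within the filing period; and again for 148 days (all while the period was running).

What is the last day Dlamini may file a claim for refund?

April 19, 1997

33 months after December 10, 1993 is September 10, 1996.
Tolling adds 73 days: September 10, 1996 + 73 days = November 22, 1996.
Tolling adds 148 days: November 22, 1996 + 148 days = April 19, 1997.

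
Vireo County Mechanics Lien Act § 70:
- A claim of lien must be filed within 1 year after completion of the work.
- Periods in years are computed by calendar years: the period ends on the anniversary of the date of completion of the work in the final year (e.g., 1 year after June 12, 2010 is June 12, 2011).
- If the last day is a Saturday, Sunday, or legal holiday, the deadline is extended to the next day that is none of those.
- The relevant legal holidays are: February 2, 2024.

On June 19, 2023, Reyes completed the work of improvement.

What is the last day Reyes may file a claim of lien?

June 19, 2024

1 year after June 19, 2023 is June 19, 2024.
June 19, 2024 is a Wednesday and not a legal holiday, so no extension applies.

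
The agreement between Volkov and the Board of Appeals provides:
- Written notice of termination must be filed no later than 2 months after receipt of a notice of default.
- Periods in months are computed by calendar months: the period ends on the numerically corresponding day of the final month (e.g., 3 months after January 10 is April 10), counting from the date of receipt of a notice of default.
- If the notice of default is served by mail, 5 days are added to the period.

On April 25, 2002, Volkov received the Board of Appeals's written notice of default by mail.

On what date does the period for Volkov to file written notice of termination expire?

2 months after April 25, 2002 is June 25, 2002.
Service was by mail, adding 5 days: June 25, 2002 + 5 days = June 30, 2002.

June 30, 2002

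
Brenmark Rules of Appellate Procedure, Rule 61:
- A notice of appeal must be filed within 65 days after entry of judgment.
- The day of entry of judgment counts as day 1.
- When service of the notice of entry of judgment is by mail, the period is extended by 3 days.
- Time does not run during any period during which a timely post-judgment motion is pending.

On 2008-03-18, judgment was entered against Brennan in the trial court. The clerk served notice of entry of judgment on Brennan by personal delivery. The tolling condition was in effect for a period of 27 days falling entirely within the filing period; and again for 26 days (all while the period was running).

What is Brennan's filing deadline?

Counting 2008-03-18 as day 1, day 65 is May 21, 2008.
Service was not by mail, so no mail extension applies.
Tolling adds 27 days: May 21, 2008 + 27 days = June 17, 2008.
Tolling adds 26 days: June 17, 2008 + 26 days = July 13, 2008.

July 13, 2008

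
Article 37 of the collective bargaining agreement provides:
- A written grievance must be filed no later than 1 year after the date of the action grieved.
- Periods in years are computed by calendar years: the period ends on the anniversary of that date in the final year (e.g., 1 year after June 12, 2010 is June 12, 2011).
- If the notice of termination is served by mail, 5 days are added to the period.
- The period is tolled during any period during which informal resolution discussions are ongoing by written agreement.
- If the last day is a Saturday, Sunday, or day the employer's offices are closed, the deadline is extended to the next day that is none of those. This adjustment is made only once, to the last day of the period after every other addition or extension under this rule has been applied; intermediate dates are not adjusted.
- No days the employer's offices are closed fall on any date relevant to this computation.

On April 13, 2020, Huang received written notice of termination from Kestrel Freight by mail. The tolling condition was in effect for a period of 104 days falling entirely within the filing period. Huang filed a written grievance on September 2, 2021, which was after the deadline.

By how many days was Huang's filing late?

31 days

1 year after April 13, 2020 is April 13, 2021.
Service was by mail, adding 5 days: April 13, 2021 + 5 days = April 18, 2021.
Tolling adds 104 days: April 18, 2021 + 104 days = July 31, 2021.
July 31, 2021 is Saturday; August 1, 2021 is Sunday. The next qualifying day is August 2, 2021.
The deadline is August 2, 2021; from August 2, 2021 to September 2, 2021 is 31 days.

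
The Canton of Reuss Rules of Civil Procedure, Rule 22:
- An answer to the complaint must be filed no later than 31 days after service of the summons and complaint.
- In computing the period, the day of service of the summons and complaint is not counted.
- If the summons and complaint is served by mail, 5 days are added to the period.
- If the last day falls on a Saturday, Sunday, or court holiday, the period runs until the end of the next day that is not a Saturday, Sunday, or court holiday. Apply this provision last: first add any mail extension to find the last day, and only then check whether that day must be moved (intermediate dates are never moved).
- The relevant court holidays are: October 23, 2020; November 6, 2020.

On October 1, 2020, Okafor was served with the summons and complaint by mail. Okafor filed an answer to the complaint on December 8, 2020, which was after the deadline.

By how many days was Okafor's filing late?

29 days

31 days after October 1, 2020 is November 1, 2020.
Service was by mail, adding 5 days: November 1, 2020 + 5 days = November 6, 2020.
November 6, 2020 is a listed holiday; November 7, 2020 is Saturday; November 8, 2020 is Sunday. The next qualifying day is November 9, 2020.
The deadline is November 9, 2020; from November 9, 2020 to December 8, 2020 is 29 days.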